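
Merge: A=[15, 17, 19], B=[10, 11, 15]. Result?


Compare heads, take smaller each step.
Merged: [10, 11, 15, 15, 17, 19]


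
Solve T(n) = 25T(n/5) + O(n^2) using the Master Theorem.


a=25, b=5, c=2. log_5(25)=2 = c=2. Case 2: O(n^c log n) = O(n^2 log n)
Complexity: O(n^2 log n)


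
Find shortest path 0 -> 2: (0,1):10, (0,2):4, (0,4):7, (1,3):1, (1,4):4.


Dijkstra from 0:
Distances: {0: 0, 1: 10, 2: 4, 3: 11, 4: 7}
Shortest distance to 2 = 4, path = [0, 2]


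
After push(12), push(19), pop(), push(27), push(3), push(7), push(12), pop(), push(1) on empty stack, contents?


push(12) -> [12]
push(19) -> [12, 19]
pop() returns 19 -> [12]
push(27) -> [12, 27]
push(3) -> [12, 27, 3]
push(7) -> [12, 27, 3, 7]
push(12) -> [12, 27, 3, 7, 12]
pop() returns 12 -> [12, 27, 3, 7]
push(1) -> [12, 27, 3, 7, 1]
Final stack (bottom to top): [12, 27, 3, 7, 1]


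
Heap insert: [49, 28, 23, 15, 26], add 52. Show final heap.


Append 52: [49, 28, 23, 15, 26, 52]
Bubble up: swap idx 5(52) with idx 2(23); swap idx 2(52) with idx 0(49)
Result: [52, 28, 49, 15, 26, 23]


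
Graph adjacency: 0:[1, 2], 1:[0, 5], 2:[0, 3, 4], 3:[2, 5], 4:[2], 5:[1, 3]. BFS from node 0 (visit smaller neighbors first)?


BFS queue: start with [0]
Visit order: [0, 1, 2, 5, 3, 4]


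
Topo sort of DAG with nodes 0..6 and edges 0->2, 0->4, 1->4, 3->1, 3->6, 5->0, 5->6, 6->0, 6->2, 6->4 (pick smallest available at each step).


Kahn's algorithm, process smallest node first
Order: [3, 1, 5, 6, 0, 2, 4]


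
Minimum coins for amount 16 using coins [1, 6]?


dp[0]=0; dp[i]=1+min(dp[i-c] for c in coins)
...dp[11]=6, dp[12]=2, dp[13]=3, dp[14]=4, dp[15]=5, dp[16]=6
Minimum coins for 16 = 6


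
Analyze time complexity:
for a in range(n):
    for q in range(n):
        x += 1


Per nesting level: O(n) * O(n) = O(n^2)
Complexity: O(n^2)


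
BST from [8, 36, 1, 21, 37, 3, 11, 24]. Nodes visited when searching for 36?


BST root = 8
Search for 36: compare at each node
Path: [8, 36]


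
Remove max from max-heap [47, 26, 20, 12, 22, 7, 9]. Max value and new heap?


Max = 47
Replace root with last, heapify down
Resulting heap: [26, 22, 20, 12, 9, 7]


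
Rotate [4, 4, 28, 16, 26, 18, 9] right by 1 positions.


Right rotate by 1: [9, 4, 4, 28, 16, 26, 18]


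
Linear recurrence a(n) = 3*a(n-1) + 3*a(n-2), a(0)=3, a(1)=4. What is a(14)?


Build bottom-up:
...a(12)=12266883, a(13)=46507284, a(14)=3*46507284+3*12266883=176322501


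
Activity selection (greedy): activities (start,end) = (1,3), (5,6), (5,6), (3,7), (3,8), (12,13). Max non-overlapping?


Greedy: pick earliest-ending, then skip overlaps.
Selected (3 activities): [(1, 3), (5, 6), (12, 13)]


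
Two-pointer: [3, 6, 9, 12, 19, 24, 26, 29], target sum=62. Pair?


Two pointers: lo=0, hi=7
No pair sums to 62


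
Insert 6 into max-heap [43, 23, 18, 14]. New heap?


Append 6: [43, 23, 18, 14, 6]
Bubble up: no swaps needed
Result: [43, 23, 18, 14, 6]


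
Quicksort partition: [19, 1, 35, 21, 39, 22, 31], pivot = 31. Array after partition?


Elements <= 31 go left of pivot.
Result: [19, 1, 21, 22, 31, 35, 39], pivot at index 4


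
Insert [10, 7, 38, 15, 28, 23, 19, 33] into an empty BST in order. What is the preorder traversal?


Root = 10; build tree by BST insertion.
Preorder traversal: [10, 7, 38, 15, 28, 23, 19, 33]


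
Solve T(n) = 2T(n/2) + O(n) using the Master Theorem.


a=2, b=2, c=1. log_2(2)=1 = c=1. Case 2: O(n^c log n) = O(n log n)
Complexity: O(n log n)


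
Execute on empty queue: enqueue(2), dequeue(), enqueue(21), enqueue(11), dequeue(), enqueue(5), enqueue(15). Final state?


enqueue(2) -> [2]
dequeue() returns 2 -> []
enqueue(21) -> [21]
enqueue(11) -> [21, 11]
dequeue() returns 21 -> [11]
enqueue(5) -> [11, 5]
enqueue(15) -> [11, 5, 15]
Final queue (front to back): [11, 5, 15]


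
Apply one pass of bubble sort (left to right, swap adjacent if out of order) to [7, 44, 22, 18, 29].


After one pass: [7, 22, 18, 29, 44]


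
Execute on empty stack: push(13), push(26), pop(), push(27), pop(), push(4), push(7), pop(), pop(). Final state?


push(13) -> [13]
push(26) -> [13, 26]
pop() returns 26 -> [13]
push(27) -> [13, 27]
pop() returns 27 -> [13]
push(4) -> [13, 4]
push(7) -> [13, 4, 7]
pop() returns 7 -> [13, 4]
pop() returns 4 -> [13]
Final stack (bottom to top): [13]


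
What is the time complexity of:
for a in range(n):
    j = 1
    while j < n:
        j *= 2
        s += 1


Per nesting level: O(n) * O(log n) = O(n log n)
Complexity: O(n log n)


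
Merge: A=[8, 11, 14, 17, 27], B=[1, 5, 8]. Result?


Compare heads, take smaller each step.
Merged: [1, 5, 8, 8, 11, 14, 17, 27]


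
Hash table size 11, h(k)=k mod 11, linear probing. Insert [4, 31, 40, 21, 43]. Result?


Insertions: 4->slot 4; 31->slot 9; 40->slot 7; 21->slot 10; 43->slot 0
Table: [43, None, None, None, 4, None, None, 40, None, 31, 21]


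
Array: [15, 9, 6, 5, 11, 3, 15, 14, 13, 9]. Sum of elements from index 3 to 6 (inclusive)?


Prefix sums: [0, 15, 24, 30, 35, 46, 49, 64, 78, 91, 100]
Sum[3..6] = prefix[7] - prefix[3] = 64 - 30 = 34


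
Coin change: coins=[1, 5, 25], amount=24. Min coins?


dp[0]=0; dp[i]=1+min(dp[i-c] for c in coins)
...dp[19]=7, dp[20]=4, dp[21]=5, dp[22]=6, dp[23]=7, dp[24]=8
Minimum coins for 24 = 8


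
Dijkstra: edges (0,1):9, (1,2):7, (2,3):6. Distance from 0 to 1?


Dijkstra from 0:
Distances: {0: 0, 1: 9, 2: 16, 3: 22}
Shortest distance to 1 = 9, path = [0, 1]


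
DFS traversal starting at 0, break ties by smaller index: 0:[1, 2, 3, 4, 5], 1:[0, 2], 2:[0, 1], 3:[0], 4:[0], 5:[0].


DFS stack-based: start with [0]
Visit order: [0, 1, 2, 3, 4, 5]


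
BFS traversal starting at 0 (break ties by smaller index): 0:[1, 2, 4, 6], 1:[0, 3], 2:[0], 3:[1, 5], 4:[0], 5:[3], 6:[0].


BFS queue: start with [0]
Visit order: [0, 1, 2, 4, 6, 3, 5]


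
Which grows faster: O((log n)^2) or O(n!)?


polylogarithmic grows slower than factorial
O((log n)^2) is asymptotically smaller; O(n!) grows faster


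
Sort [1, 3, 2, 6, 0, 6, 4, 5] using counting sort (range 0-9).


Count array: [1, 1, 1, 1, 1, 1, 2, 0, 0, 0]
Reconstruct: [0, 1, 2, 3, 4, 5, 6, 6]


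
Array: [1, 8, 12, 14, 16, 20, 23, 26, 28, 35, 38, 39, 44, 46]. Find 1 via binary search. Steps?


Search for 1:
[0,13] mid=6 arr[6]=23
[0,5] mid=2 arr[2]=12
[0,1] mid=0 arr[0]=1
Total: 3 comparisons


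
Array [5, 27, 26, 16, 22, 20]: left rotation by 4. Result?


Left rotate by 4: [22, 20, 5, 27, 26, 16]


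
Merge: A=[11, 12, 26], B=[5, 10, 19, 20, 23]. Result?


Compare heads, take smaller each step.
Merged: [5, 10, 11, 12, 19, 20, 23, 26]


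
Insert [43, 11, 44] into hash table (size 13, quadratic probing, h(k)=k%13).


Insertions: 43->slot 4; 11->slot 11; 44->slot 5
Table: [None, None, None, None, 43, 44, None, None, None, None, None, 11, None]


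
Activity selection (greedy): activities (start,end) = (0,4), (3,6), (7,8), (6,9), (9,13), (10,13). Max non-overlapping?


Greedy: pick earliest-ending, then skip overlaps.
Selected (3 activities): [(0, 4), (7, 8), (9, 13)]


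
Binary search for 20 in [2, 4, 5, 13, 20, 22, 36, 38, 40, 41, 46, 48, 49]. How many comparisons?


Search for 20:
[0,12] mid=6 arr[6]=36
[0,5] mid=2 arr[2]=5
[3,5] mid=4 arr[4]=20
Total: 3 comparisons


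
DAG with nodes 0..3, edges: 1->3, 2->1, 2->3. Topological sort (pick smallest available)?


Kahn's algorithm, process smallest node first
Order: [0, 2, 1, 3]


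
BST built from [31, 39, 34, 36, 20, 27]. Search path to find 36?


BST root = 31
Search for 36: compare at each node
Path: [31, 39, 34, 36]


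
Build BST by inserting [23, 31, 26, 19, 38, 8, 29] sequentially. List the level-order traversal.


Root = 23; build tree by BST insertion.
Level-Order traversal: [23, 19, 31, 8, 26, 38, 29]


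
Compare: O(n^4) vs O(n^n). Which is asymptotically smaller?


quartic grows slower than n^n
O(n^4) is asymptotically smaller; O(n^n) grows faster


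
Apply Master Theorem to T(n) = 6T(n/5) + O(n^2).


a=6, b=5, c=2. log_5(6)=1.113 < c=2. Case 3: O(n^c) = O(n^2)
Complexity: O(n^2)


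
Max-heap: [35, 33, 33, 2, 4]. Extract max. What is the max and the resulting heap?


Max = 35
Replace root with last, heapify down
Resulting heap: [33, 4, 33, 2]


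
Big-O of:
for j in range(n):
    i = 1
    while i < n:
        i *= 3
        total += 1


Per nesting level: O(n) * O(log n) = O(n log n)
Complexity: O(n log n)


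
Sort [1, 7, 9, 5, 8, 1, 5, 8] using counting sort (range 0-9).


Count array: [0, 2, 0, 0, 0, 2, 0, 1, 2, 1]
Reconstruct: [1, 1, 5, 5, 7, 8, 8, 9]


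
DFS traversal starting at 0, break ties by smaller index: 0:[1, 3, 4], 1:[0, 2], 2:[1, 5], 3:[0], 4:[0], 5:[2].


DFS stack-based: start with [0]
Visit order: [0, 1, 2, 5, 3, 4]


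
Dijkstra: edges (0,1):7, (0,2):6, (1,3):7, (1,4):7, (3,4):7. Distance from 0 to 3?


Dijkstra from 0:
Distances: {0: 0, 1: 7, 2: 6, 3: 14, 4: 14}
Shortest distance to 3 = 14, path = [0, 1, 3]


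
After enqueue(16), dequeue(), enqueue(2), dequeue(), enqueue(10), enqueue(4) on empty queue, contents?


enqueue(16) -> [16]
dequeue() returns 16 -> []
enqueue(2) -> [2]
dequeue() returns 2 -> []
enqueue(10) -> [10]
enqueue(4) -> [10, 4]
Final queue (front to back): [10, 4]


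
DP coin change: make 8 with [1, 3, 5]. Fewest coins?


dp[0]=0; dp[i]=1+min(dp[i-c] for c in coins)
...dp[3]=1, dp[4]=2, dp[5]=1, dp[6]=2, dp[7]=3, dp[8]=2
Minimum coins for 8 = 2


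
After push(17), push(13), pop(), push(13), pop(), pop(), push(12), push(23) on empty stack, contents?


push(17) -> [17]
push(13) -> [17, 13]
pop() returns 13 -> [17]
push(13) -> [17, 13]
pop() returns 13 -> [17]
pop() returns 17 -> []
push(12) -> [12]
push(23) -> [12, 23]
Final stack (bottom to top): [12, 23]


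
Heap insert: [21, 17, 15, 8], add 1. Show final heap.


Append 1: [21, 17, 15, 8, 1]
Bubble up: no swaps needed
Result: [21, 17, 15, 8, 1]


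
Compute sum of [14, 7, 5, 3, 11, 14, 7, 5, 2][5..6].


Prefix sums: [0, 14, 21, 26, 29, 40, 54, 61, 66, 68]
Sum[5..6] = prefix[7] - prefix[5] = 61 - 40 = 21


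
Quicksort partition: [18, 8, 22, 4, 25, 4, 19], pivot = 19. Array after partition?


Elements <= 19 go left of pivot.
Result: [18, 8, 4, 4, 19, 22, 25], pivot at index 4


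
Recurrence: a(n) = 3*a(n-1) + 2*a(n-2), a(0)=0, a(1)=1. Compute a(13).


Build bottom-up:
...a(11)=283667, a(12)=1010295, a(13)=3*1010295+2*283667=3598219


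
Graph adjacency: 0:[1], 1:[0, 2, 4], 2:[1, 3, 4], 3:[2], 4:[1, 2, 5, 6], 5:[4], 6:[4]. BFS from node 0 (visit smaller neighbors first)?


BFS queue: start with [0]
Visit order: [0, 1, 2, 4, 3, 5, 6]


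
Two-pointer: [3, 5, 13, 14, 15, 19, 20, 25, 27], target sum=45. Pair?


Two pointers: lo=0, hi=8
Found pair: (20, 25) summing to 45


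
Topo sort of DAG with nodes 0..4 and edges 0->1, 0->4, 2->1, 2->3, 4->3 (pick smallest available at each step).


Kahn's algorithm, process smallest node first
Order: [0, 2, 1, 4, 3]


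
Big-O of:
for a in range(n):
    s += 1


Per nesting level: O(n) = O(n)
Complexity: O(n)


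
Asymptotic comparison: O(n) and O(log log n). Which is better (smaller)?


double-logarithmic grows slower than linear
O(log log n) is asymptotically smaller; O(n) grows faster


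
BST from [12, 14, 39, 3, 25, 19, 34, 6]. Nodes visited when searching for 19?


BST root = 12
Search for 19: compare at each node
Path: [12, 14, 39, 25, 19]


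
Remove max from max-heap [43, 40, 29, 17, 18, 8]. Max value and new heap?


Max = 43
Replace root with last, heapify down
Resulting heap: [40, 18, 29, 17, 8]


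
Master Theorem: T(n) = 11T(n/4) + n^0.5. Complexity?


a=11, b=4, c=0.5. log_4(11)=1.730 > c=0.5. Case 1: O(n^log_b(a)) = O(n^1.730)
Complexity: O(n^1.730)


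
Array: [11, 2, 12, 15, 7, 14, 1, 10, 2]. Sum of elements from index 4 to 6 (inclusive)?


Prefix sums: [0, 11, 13, 25, 40, 47, 61, 62, 72, 74]
Sum[4..6] = prefix[7] - prefix[4] = 62 - 40 = 22


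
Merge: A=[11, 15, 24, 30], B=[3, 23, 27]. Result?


Compare heads, take smaller each step.
Merged: [3, 11, 15, 23, 24, 27, 30]


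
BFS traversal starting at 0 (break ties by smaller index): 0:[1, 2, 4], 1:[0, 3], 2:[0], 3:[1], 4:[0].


BFS queue: start with [0]
Visit order: [0, 1, 2, 4, 3]


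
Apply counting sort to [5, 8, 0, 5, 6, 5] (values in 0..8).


Count array: [1, 0, 0, 0, 0, 3, 1, 0, 1]
Reconstruct: [0, 5, 5, 5, 6, 8]


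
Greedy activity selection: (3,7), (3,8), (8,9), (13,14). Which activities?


Greedy: pick earliest-ending, then skip overlaps.
Selected (3 activities): [(3, 7), (8, 9), (13, 14)]


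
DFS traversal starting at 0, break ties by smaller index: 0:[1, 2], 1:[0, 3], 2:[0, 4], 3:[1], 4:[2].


DFS stack-based: start with [0]
Visit order: [0, 1, 3, 2, 4]


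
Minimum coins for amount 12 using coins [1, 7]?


dp[0]=0; dp[i]=1+min(dp[i-c] for c in coins)
...dp[7]=1, dp[8]=2, dp[9]=3, dp[10]=4, dp[11]=5, dp[12]=6
Minimum coins for 12 = 6


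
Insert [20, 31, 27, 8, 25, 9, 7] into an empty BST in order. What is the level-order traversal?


Root = 20; build tree by BST insertion.
Level-Order traversal: [20, 8, 31, 7, 9, 27, 25]


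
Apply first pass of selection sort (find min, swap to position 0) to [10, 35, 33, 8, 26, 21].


After one pass: [8, 35, 33, 10, 26, 21]


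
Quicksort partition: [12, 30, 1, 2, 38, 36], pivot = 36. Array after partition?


Elements <= 36 go left of pivot.
Result: [12, 30, 1, 2, 36, 38], pivot at index 4


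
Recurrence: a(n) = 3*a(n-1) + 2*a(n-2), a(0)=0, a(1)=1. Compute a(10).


Build bottom-up:
...a(8)=6279, a(9)=22363, a(10)=3*22363+2*6279=79647


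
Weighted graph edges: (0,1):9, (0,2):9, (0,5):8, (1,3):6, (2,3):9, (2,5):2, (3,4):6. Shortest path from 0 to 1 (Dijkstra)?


Dijkstra from 0:
Distances: {0: 0, 1: 9, 2: 9, 3: 15, 4: 21, 5: 8}
Shortest distance to 1 = 9, path = [0, 1]


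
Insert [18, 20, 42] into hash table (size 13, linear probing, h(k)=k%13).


Insertions: 18->slot 5; 20->slot 7; 42->slot 3
Table: [None, None, None, 42, None, 18, None, 20, None, None, None, None, None]


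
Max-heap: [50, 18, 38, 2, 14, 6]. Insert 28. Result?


Append 28: [50, 18, 38, 2, 14, 6, 28]
Bubble up: no swaps needed
Result: [50, 18, 38, 2, 14, 6, 28]


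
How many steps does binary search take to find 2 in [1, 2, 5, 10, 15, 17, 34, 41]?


Search for 2:
[0,7] mid=3 arr[3]=10
[0,2] mid=1 arr[1]=2
Total: 2 comparisons


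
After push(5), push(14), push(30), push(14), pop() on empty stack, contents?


push(5) -> [5]
push(14) -> [5, 14]
push(30) -> [5, 14, 30]
push(14) -> [5, 14, 30, 14]
pop() returns 14 -> [5, 14, 30]
Final stack (bottom to top): [5, 14, 30]


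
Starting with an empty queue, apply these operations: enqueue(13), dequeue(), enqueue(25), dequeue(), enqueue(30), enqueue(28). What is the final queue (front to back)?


enqueue(13) -> [13]
dequeue() returns 13 -> []
enqueue(25) -> [25]
dequeue() returns 25 -> []
enqueue(30) -> [30]
enqueue(28) -> [30, 28]
Final queue (front to back): [30, 28]


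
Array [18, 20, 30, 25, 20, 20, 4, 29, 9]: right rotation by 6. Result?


Right rotate by 6: [25, 20, 20, 4, 29, 9, 18, 20, 30]


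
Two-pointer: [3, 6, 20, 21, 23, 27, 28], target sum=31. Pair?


Two pointers: lo=0, hi=6
Found pair: (3, 28) summing to 31


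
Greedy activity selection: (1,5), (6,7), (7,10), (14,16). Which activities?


Greedy: pick earliest-ending, then skip overlaps.
Selected (4 activities): [(1, 5), (6, 7), (7, 10), (14, 16)]


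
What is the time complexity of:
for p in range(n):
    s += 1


Per nesting level: O(n) = O(n)
Complexity: O(n)


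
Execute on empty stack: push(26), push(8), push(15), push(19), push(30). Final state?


push(26) -> [26]
push(8) -> [26, 8]
push(15) -> [26, 8, 15]
push(19) -> [26, 8, 15, 19]
push(30) -> [26, 8, 15, 19, 30]
Final stack (bottom to top): [26, 8, 15, 19, 30]


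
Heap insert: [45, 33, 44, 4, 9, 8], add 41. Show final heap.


Append 41: [45, 33, 44, 4, 9, 8, 41]
Bubble up: no swaps needed
Result: [45, 33, 44, 4, 9, 8, 41]


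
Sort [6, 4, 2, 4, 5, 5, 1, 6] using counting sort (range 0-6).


Count array: [0, 1, 1, 0, 2, 2, 2]
Reconstruct: [1, 2, 4, 4, 5, 5, 6, 6]


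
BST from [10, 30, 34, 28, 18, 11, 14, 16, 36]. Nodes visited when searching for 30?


BST root = 10
Search for 30: compare at each node
Path: [10, 30]


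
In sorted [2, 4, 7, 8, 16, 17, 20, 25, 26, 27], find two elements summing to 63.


Two pointers: lo=0, hi=9
No pair sums to 63


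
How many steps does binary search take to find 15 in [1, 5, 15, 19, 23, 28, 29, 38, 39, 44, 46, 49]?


Search for 15:
[0,11] mid=5 arr[5]=28
[0,4] mid=2 arr[2]=15
Total: 2 comparisons


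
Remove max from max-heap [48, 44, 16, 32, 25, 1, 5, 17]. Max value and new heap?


Max = 48
Replace root with last, heapify down
Resulting heap: [44, 32, 16, 17, 25, 1, 5]


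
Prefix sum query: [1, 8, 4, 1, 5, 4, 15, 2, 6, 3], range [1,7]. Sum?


Prefix sums: [0, 1, 9, 13, 14, 19, 23, 38, 40, 46, 49]
Sum[1..7] = prefix[8] - prefix[1] = 40 - 1 = 39


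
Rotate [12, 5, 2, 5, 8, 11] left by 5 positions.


Left rotate by 5: [11, 12, 5, 2, 5, 8]


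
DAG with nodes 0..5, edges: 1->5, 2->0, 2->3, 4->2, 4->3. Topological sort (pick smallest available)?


Kahn's algorithm, process smallest node first
Order: [1, 4, 2, 0, 3, 5]


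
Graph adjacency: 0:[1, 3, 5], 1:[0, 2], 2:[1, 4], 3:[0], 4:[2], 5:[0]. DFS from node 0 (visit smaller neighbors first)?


DFS stack-based: start with [0]
Visit order: [0, 1, 2, 4, 3, 5]


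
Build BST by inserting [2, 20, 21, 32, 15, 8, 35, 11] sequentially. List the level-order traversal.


Root = 2; build tree by BST insertion.
Level-Order traversal: [2, 20, 15, 21, 8, 32, 11, 35]


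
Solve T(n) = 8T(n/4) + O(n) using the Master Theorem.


a=8, b=4, c=1. log_4(8)=1.5 > c=1. Case 1: O(n^log_b(a)) = O(n^1.500)
Complexity: O(n^1.500)


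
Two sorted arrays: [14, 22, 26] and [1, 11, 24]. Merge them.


Compare heads, take smaller each step.
Merged: [1, 11, 14, 22, 24, 26]


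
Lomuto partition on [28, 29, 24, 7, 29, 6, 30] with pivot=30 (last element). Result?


Elements <= 30 go left of pivot.
Result: [28, 29, 24, 7, 29, 6, 30], pivot at index 6


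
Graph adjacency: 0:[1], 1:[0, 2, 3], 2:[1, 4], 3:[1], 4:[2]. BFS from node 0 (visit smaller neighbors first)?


BFS queue: start with [0]
Visit order: [0, 1, 2, 3, 4]


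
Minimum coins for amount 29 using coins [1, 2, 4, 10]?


dp[0]=0; dp[i]=1+min(dp[i-c] for c in coins)
...dp[24]=3, dp[25]=4, dp[26]=4, dp[27]=5, dp[28]=4, dp[29]=5
Minimum coins for 29 = 5


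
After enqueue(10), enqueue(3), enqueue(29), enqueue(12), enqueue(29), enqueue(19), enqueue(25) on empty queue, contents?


enqueue(10) -> [10]
enqueue(3) -> [10, 3]
enqueue(29) -> [10, 3, 29]
enqueue(12) -> [10, 3, 29, 12]
enqueue(29) -> [10, 3, 29, 12, 29]
enqueue(19) -> [10, 3, 29, 12, 29, 19]
enqueue(25) -> [10, 3, 29, 12, 29, 19, 25]
Final queue (front to back): [10, 3, 29, 12, 29, 19, 25]


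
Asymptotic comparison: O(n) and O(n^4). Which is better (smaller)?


linear grows slower than quartic
O(n) is asymptotically smaller; O(n^4) grows faster


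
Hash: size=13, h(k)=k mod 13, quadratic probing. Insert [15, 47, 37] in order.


Insertions: 15->slot 2; 47->slot 8; 37->slot 11
Table: [None, None, 15, None, None, None, None, None, 47, None, None, 37, None]


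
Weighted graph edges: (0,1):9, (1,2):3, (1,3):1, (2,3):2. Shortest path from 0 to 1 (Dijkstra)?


Dijkstra from 0:
Distances: {0: 0, 1: 9, 2: 12, 3: 10}
Shortest distance to 1 = 9, path = [0, 1]


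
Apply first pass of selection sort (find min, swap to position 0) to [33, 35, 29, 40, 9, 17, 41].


After one pass: [9, 35, 29, 40, 33, 17, 41]


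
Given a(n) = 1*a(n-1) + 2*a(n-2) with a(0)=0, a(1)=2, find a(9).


Build bottom-up:
...a(7)=86, a(8)=170, a(9)=1*170+2*86=342


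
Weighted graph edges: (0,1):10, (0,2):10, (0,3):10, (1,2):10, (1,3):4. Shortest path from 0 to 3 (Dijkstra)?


Dijkstra from 0:
Distances: {0: 0, 1: 10, 2: 10, 3: 10}
Shortest distance to 3 = 10, path = [0, 3]


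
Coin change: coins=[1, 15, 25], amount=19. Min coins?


dp[0]=0; dp[i]=1+min(dp[i-c] for c in coins)
...dp[14]=14, dp[15]=1, dp[16]=2, dp[17]=3, dp[18]=4, dp[19]=5
Minimum coins for 19 = 5


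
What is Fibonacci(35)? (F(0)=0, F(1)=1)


F(n)=F(n-1)+F(n-2)
...F(33)=3524578, F(34)=5702887, F(35)=9227465


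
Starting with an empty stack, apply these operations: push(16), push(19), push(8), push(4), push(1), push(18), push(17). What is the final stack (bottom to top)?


push(16) -> [16]
push(19) -> [16, 19]
push(8) -> [16, 19, 8]
push(4) -> [16, 19, 8, 4]
push(1) -> [16, 19, 8, 4, 1]
push(18) -> [16, 19, 8, 4, 1, 18]
push(17) -> [16, 19, 8, 4, 1, 18, 17]
Final stack (bottom to top): [16, 19, 8, 4, 1, 18, 17]


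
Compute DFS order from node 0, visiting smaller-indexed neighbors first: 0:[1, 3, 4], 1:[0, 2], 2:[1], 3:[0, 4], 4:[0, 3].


DFS stack-based: start with [0]
Visit order: [0, 1, 2, 3, 4]


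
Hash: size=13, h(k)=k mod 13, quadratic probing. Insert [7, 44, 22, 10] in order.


Insertions: 7->slot 7; 44->slot 5; 22->slot 9; 10->slot 10
Table: [None, None, None, None, None, 44, None, 7, None, 22, 10, None, None]


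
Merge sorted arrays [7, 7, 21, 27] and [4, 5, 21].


Compare heads, take smaller each step.
Merged: [4, 5, 7, 7, 21, 21, 27]


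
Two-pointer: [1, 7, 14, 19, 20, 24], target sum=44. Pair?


Two pointers: lo=0, hi=5
Found pair: (20, 24) summing to 44


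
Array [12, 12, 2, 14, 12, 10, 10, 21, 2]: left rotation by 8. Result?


Left rotate by 8: [2, 12, 12, 2, 14, 12, 10, 10, 21]


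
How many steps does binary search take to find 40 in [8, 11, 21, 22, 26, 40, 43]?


Search for 40:
[0,6] mid=3 arr[3]=22
[4,6] mid=5 arr[5]=40
Total: 2 comparisons


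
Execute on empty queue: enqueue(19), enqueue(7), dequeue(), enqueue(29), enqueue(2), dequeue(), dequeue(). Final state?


enqueue(19) -> [19]
enqueue(7) -> [19, 7]
dequeue() returns 19 -> [7]
enqueue(29) -> [7, 29]
enqueue(2) -> [7, 29, 2]
dequeue() returns 7 -> [29, 2]
dequeue() returns 29 -> [2]
Final queue (front to back): [2]


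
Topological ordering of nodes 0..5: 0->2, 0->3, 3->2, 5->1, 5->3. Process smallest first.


Kahn's algorithm, process smallest node first
Order: [0, 4, 5, 1, 3, 2]


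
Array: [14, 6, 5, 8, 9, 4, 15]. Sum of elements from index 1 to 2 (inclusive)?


Prefix sums: [0, 14, 20, 25, 33, 42, 46, 61]
Sum[1..2] = prefix[3] - prefix[1] = 25 - 14 = 11


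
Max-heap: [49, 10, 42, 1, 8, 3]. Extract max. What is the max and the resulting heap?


Max = 49
Replace root with last, heapify down
Resulting heap: [42, 10, 3, 1, 8]


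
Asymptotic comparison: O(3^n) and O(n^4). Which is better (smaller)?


quartic grows slower than exponential (base 3)
O(n^4) is asymptotically smaller; O(3^n) grows faster


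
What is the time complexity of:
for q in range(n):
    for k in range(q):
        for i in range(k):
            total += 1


Per nesting level: O(n) * O(n) [triangular over q] * O(n) [triangular over k] = O(n^3)
Complexity: O(n^3)


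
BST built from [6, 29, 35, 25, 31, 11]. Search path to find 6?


BST root = 6
Search for 6: compare at each node
Path: [6]


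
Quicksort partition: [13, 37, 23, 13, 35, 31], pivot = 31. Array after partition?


Elements <= 31 go left of pivot.
Result: [13, 23, 13, 31, 35, 37], pivot at index 3


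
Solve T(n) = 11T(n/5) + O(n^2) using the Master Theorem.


a=11, b=5, c=2. log_5(11)=1.490 < c=2. Case 3: O(n^c) = O(n^2)
Complexity: O(n^2)


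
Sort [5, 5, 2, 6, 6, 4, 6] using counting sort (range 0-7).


Count array: [0, 0, 1, 0, 1, 2, 3, 0]
Reconstruct: [2, 4, 5, 5, 6, 6, 6]


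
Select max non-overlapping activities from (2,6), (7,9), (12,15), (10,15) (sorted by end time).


Greedy: pick earliest-ending, then skip overlaps.
Selected (3 activities): [(2, 6), (7, 9), (12, 15)]


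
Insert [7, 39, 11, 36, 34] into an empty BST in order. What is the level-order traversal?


Root = 7; build tree by BST insertion.
Level-Order traversal: [7, 39, 11, 36, 34]


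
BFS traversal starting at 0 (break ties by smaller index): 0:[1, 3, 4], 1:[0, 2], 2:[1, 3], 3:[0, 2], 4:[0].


BFS queue: start with [0]
Visit order: [0, 1, 3, 4, 2]


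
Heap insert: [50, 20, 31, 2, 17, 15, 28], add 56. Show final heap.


Append 56: [50, 20, 31, 2, 17, 15, 28, 56]
Bubble up: swap idx 7(56) with idx 3(2); swap idx 3(56) with idx 1(20); swap idx 1(56) with idx 0(50)
Result: [56, 50, 31, 20, 17, 15, 28, 2]


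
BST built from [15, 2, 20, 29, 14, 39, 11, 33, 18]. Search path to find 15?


BST root = 15
Search for 15: compare at each node
Path: [15]


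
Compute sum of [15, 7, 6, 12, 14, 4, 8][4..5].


Prefix sums: [0, 15, 22, 28, 40, 54, 58, 66]
Sum[4..5] = prefix[6] - prefix[4] = 58 - 40 = 18


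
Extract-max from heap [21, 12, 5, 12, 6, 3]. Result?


Max = 21
Replace root with last, heapify down
Resulting heap: [12, 12, 5, 3, 6]


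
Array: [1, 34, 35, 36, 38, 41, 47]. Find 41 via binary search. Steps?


Search for 41:
[0,6] mid=3 arr[3]=36
[4,6] mid=5 arr[5]=41
Total: 2 comparisons


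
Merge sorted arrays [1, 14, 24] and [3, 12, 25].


Compare heads, take smaller each step.
Merged: [1, 3, 12, 14, 24, 25]


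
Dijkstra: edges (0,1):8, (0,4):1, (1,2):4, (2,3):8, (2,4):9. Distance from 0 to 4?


Dijkstra from 0:
Distances: {0: 0, 1: 8, 2: 10, 3: 18, 4: 1}
Shortest distance to 4 = 1, path = [0, 4]


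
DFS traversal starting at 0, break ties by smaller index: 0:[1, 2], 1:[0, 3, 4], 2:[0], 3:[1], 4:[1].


DFS stack-based: start with [0]
Visit order: [0, 1, 3, 4, 2]


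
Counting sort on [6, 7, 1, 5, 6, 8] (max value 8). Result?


Count array: [0, 1, 0, 0, 0, 1, 2, 1, 1]
Reconstruct: [1, 5, 6, 6, 7, 8]


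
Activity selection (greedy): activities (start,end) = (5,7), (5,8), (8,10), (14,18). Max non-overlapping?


Greedy: pick earliest-ending, then skip overlaps.
Selected (3 activities): [(5, 7), (8, 10), (14, 18)]


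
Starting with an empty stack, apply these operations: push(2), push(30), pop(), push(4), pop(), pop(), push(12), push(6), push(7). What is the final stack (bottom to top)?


push(2) -> [2]
push(30) -> [2, 30]
pop() returns 30 -> [2]
push(4) -> [2, 4]
pop() returns 4 -> [2]
pop() returns 2 -> []
push(12) -> [12]
push(6) -> [12, 6]
push(7) -> [12, 6, 7]
Final stack (bottom to top): [12, 6, 7]


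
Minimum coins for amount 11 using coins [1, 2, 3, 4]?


dp[0]=0; dp[i]=1+min(dp[i-c] for c in coins)
...dp[6]=2, dp[7]=2, dp[8]=2, dp[9]=3, dp[10]=3, dp[11]=3
Minimum coins for 11 = 3


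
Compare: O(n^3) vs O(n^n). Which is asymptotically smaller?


cubic grows slower than n^n
O(n^3) is asymptotically smaller; O(n^n) grows faster


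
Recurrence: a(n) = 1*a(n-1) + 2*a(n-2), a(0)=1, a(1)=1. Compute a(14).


Build bottom-up:
...a(12)=2731, a(13)=5461, a(14)=1*5461+2*2731=10923


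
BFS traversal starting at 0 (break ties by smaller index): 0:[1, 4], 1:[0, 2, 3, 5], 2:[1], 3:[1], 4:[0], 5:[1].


BFS queue: start with [0]
Visit order: [0, 1, 4, 2, 3, 5]


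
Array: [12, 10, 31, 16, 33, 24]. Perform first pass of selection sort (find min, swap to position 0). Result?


After one pass: [10, 12, 31, 16, 33, 24]


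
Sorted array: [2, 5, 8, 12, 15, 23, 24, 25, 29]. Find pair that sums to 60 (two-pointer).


Two pointers: lo=0, hi=8
No pair sums to 60


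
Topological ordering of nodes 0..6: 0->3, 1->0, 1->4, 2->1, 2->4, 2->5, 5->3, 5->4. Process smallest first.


Kahn's algorithm, process smallest node first
Order: [2, 1, 0, 5, 3, 4, 6]


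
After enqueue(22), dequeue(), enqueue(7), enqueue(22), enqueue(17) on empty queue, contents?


enqueue(22) -> [22]
dequeue() returns 22 -> []
enqueue(7) -> [7]
enqueue(22) -> [7, 22]
enqueue(17) -> [7, 22, 17]
Final queue (front to back): [7, 22, 17]


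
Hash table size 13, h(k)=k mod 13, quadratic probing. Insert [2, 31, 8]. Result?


Insertions: 2->slot 2; 31->slot 5; 8->slot 8
Table: [None, None, 2, None, None, 31, None, None, 8, None, None, None, None]


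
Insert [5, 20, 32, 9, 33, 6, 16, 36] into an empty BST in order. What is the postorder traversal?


Root = 5; build tree by BST insertion.
Postorder traversal: [6, 16, 9, 36, 33, 32, 20, 5]


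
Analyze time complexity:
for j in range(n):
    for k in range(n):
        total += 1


Per nesting level: O(n) * O(n) = O(n^2)
Complexity: O(n^2)


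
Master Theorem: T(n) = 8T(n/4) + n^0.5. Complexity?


a=8, b=4, c=0.5. log_4(8)=1.5 > c=0.5. Case 1: O(n^log_b(a)) = O(n^1.500)
Complexity: O(n^1.500)


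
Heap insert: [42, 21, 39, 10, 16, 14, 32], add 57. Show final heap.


Append 57: [42, 21, 39, 10, 16, 14, 32, 57]
Bubble up: swap idx 7(57) with idx 3(10); swap idx 3(57) with idx 1(21); swap idx 1(57) with idx 0(42)
Result: [57, 42, 39, 21, 16, 14, 32, 10]


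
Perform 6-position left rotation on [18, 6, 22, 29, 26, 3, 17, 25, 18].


Left rotate by 6: [17, 25, 18, 18, 6, 22, 29, 26, 3]


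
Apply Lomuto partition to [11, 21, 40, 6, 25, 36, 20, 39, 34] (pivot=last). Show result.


Elements <= 34 go left of pivot.
Result: [11, 21, 6, 25, 20, 34, 40, 39, 36], pivot at index 5


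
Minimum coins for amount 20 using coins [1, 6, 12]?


dp[0]=0; dp[i]=1+min(dp[i-c] for c in coins)
...dp[15]=4, dp[16]=5, dp[17]=6, dp[18]=2, dp[19]=3, dp[20]=4
Minimum coins for 20 = 4


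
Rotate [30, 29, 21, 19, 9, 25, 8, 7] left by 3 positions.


Left rotate by 3: [19, 9, 25, 8, 7, 30, 29, 21]


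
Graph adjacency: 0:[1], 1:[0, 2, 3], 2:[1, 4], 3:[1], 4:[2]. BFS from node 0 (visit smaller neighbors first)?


BFS queue: start with [0]
Visit order: [0, 1, 2, 3, 4]


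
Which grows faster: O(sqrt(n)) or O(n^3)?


sublinear grows slower than cubic
O(sqrt(n)) is asymptotically smaller; O(n^3) grows faster


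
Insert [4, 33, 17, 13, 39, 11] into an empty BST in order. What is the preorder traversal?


Root = 4; build tree by BST insertion.
Preorder traversal: [4, 33, 17, 13, 11, 39]


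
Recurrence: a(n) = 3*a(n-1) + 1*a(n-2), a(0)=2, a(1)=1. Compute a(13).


Build bottom-up:
...a(11)=227155, a(12)=750242, a(13)=3*750242+1*227155=2477881


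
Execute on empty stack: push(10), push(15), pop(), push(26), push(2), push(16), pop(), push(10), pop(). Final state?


push(10) -> [10]
push(15) -> [10, 15]
pop() returns 15 -> [10]
push(26) -> [10, 26]
push(2) -> [10, 26, 2]
push(16) -> [10, 26, 2, 16]
pop() returns 16 -> [10, 26, 2]
push(10) -> [10, 26, 2, 10]
pop() returns 10 -> [10, 26, 2]
Final stack (bottom to top): [10, 26, 2]


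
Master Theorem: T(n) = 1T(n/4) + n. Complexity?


a=1, b=4, c=1. log_4(1)=0 < c=1. Case 3: O(n^c) = O(n)
Complexity: O(n)


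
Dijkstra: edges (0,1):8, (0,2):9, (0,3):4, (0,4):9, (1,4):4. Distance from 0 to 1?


Dijkstra from 0:
Distances: {0: 0, 1: 8, 2: 9, 3: 4, 4: 9}
Shortest distance to 1 = 8, path = [0, 1]


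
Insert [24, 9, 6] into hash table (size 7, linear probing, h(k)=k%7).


Insertions: 24->slot 3; 9->slot 2; 6->slot 6
Table: [None, None, 9, 24, None, None, 6]


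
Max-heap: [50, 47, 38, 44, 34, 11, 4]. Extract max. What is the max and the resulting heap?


Max = 50
Replace root with last, heapify down
Resulting heap: [47, 44, 38, 4, 34, 11]


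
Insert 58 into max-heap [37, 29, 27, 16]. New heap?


Append 58: [37, 29, 27, 16, 58]
Bubble up: swap idx 4(58) with idx 1(29); swap idx 1(58) with idx 0(37)
Result: [58, 37, 27, 16, 29]


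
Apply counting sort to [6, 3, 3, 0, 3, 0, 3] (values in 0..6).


Count array: [2, 0, 0, 4, 0, 0, 1]
Reconstruct: [0, 0, 3, 3, 3, 3, 6]


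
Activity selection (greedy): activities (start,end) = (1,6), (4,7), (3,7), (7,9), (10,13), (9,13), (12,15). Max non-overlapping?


Greedy: pick earliest-ending, then skip overlaps.
Selected (3 activities): [(1, 6), (7, 9), (10, 13)]


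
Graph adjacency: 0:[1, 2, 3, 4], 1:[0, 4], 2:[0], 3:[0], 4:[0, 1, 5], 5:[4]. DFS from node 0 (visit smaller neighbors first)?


DFS stack-based: start with [0]
Visit order: [0, 1, 4, 5, 2, 3]


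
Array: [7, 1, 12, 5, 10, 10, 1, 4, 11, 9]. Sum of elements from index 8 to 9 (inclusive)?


Prefix sums: [0, 7, 8, 20, 25, 35, 45, 46, 50, 61, 70]
Sum[8..9] = prefix[10] - prefix[8] = 70 - 50 = 20


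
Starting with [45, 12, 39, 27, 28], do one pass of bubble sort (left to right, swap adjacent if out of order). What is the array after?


After one pass: [12, 39, 27, 28, 45]


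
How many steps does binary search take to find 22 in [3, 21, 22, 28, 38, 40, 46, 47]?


Search for 22:
[0,7] mid=3 arr[3]=28
[0,2] mid=1 arr[1]=21
[2,2] mid=2 arr[2]=22
Total: 3 comparisons


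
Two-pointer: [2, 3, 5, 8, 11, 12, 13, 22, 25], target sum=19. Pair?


Two pointers: lo=0, hi=8
Found pair: (8, 11) summing to 19


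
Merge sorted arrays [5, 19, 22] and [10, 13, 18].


Compare heads, take smaller each step.
Merged: [5, 10, 13, 18, 19, 22]


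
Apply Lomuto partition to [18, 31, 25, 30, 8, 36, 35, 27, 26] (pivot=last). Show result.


Elements <= 26 go left of pivot.
Result: [18, 25, 8, 26, 31, 36, 35, 27, 30], pivot at index 3


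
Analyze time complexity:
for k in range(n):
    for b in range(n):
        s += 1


Per nesting level: O(n) * O(n) = O(n^2)
Complexity: O(n^2)


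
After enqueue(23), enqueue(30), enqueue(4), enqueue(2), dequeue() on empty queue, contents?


enqueue(23) -> [23]
enqueue(30) -> [23, 30]
enqueue(4) -> [23, 30, 4]
enqueue(2) -> [23, 30, 4, 2]
dequeue() returns 23 -> [30, 4, 2]
Final queue (front to back): [30, 4, 2]


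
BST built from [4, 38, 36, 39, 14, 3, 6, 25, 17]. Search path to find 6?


BST root = 4
Search for 6: compare at each node
Path: [4, 38, 36, 14, 6]


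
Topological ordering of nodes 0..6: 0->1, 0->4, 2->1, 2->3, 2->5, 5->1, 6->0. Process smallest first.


Kahn's algorithm, process smallest node first
Order: [2, 3, 5, 6, 0, 1, 4]


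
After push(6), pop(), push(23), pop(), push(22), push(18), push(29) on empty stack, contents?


push(6) -> [6]
pop() returns 6 -> []
push(23) -> [23]
pop() returns 23 -> []
push(22) -> [22]
push(18) -> [22, 18]
push(29) -> [22, 18, 29]
Final stack (bottom to top): [22, 18, 29]


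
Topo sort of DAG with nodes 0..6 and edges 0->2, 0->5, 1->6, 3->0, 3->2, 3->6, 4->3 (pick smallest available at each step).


Kahn's algorithm, process smallest node first
Order: [1, 4, 3, 0, 2, 5, 6]


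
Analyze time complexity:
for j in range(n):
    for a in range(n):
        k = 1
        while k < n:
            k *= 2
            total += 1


Per nesting level: O(n) * O(n) * O(log n) = O(n^2 log n)
Complexity: O(n^2 log n)


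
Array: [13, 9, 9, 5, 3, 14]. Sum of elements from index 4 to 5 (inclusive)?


Prefix sums: [0, 13, 22, 31, 36, 39, 53]
Sum[4..5] = prefix[6] - prefix[4] = 53 - 36 = 17


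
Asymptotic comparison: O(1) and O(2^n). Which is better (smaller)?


constant grows slower than exponential
O(1) is asymptotically smaller; O(2^n) grows faster


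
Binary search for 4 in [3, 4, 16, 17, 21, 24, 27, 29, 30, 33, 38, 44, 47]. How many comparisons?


Search for 4:
[0,12] mid=6 arr[6]=27
[0,5] mid=2 arr[2]=16
[0,1] mid=0 arr[0]=3
[1,1] mid=1 arr[1]=4
Total: 4 comparisons


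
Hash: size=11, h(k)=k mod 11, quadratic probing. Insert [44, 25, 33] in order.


Insertions: 44->slot 0; 25->slot 3; 33->slot 1
Table: [44, 33, None, 25, None, None, None, None, None, None, None]


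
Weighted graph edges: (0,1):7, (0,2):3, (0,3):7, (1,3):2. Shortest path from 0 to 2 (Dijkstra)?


Dijkstra from 0:
Distances: {0: 0, 1: 7, 2: 3, 3: 7}
Shortest distance to 2 = 3, path = [0, 2]


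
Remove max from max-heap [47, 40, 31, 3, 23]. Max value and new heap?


Max = 47
Replace root with last, heapify down
Resulting heap: [40, 23, 31, 3]


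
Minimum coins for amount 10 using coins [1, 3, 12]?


dp[0]=0; dp[i]=1+min(dp[i-c] for c in coins)
...dp[5]=3, dp[6]=2, dp[7]=3, dp[8]=4, dp[9]=3, dp[10]=4
Minimum coins for 10 = 4


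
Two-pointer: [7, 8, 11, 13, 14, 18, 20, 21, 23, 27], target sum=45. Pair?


Two pointers: lo=0, hi=9
Found pair: (18, 27) summing to 45


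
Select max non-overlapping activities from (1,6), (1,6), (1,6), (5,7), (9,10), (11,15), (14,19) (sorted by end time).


Greedy: pick earliest-ending, then skip overlaps.
Selected (3 activities): [(1, 6), (9, 10), (11, 15)]


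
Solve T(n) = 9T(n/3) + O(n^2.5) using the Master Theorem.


a=9, b=3, c=2.5. log_3(9)=2 < c=2.5. Case 3: O(n^c) = O(n^2.500)
Complexity: O(n^2.500)


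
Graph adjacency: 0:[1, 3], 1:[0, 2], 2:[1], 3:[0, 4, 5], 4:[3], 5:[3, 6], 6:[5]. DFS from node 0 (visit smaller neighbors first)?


DFS stack-based: start with [0]
Visit order: [0, 1, 2, 3, 4, 5, 6]


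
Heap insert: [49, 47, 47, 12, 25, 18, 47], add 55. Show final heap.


Append 55: [49, 47, 47, 12, 25, 18, 47, 55]
Bubble up: swap idx 7(55) with idx 3(12); swap idx 3(55) with idx 1(47); swap idx 1(55) with idx 0(49)
Result: [55, 49, 47, 47, 25, 18, 47, 12]


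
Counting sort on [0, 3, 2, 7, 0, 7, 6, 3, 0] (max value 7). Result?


Count array: [3, 0, 1, 2, 0, 0, 1, 2]
Reconstruct: [0, 0, 0, 2, 3, 3, 6, 7, 7]


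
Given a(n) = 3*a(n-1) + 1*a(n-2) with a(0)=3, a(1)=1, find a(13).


Build bottom-up:
...a(11)=269992, a(12)=891723, a(13)=3*891723+1*269992=2945161


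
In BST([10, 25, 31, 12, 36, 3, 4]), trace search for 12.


BST root = 10
Search for 12: compare at each node
Path: [10, 25, 12]


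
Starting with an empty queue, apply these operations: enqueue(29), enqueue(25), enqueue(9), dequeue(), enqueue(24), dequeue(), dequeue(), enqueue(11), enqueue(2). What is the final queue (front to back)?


enqueue(29) -> [29]
enqueue(25) -> [29, 25]
enqueue(9) -> [29, 25, 9]
dequeue() returns 29 -> [25, 9]
enqueue(24) -> [25, 9, 24]
dequeue() returns 25 -> [9, 24]
dequeue() returns 9 -> [24]
enqueue(11) -> [24, 11]
enqueue(2) -> [24, 11, 2]
Final queue (front to back): [24, 11, 2]


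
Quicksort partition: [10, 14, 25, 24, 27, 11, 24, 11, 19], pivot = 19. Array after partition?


Elements <= 19 go left of pivot.
Result: [10, 14, 11, 11, 19, 25, 24, 24, 27], pivot at index 4


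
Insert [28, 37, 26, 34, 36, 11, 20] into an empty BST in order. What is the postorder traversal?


Root = 28; build tree by BST insertion.
Postorder traversal: [20, 11, 26, 36, 34, 37, 28]


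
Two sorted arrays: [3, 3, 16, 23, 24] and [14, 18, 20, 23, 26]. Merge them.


Compare heads, take smaller each step.
Merged: [3, 3, 14, 16, 18, 20, 23, 23, 24, 26]


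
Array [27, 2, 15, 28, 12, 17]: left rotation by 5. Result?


Left rotate by 5: [17, 27, 2, 15, 28, 12]


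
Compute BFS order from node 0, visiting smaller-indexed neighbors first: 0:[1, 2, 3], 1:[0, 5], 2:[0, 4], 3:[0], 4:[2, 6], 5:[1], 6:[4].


BFS queue: start with [0]
Visit order: [0, 1, 2, 3, 5, 4, 6]


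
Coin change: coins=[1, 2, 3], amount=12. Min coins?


dp[0]=0; dp[i]=1+min(dp[i-c] for c in coins)
...dp[7]=3, dp[8]=3, dp[9]=3, dp[10]=4, dp[11]=4, dp[12]=4
Minimum coins for 12 = 4


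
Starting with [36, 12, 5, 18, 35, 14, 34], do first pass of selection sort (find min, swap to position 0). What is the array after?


After one pass: [5, 12, 36, 18, 35, 14, 34]
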